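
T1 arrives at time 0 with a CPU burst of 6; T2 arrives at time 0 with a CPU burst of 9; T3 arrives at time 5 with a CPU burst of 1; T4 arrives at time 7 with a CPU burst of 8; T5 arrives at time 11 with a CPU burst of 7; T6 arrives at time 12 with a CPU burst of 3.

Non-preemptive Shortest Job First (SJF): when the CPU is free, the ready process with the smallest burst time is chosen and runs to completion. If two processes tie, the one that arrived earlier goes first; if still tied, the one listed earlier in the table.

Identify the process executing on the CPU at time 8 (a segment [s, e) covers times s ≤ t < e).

Timeline: | T1 0-6 | T3 6-7 | T4 7-15 | T6 15-18 | T5 18-25 | T2 25-34 |
Completion: T1=6  T2=34  T3=7  T4=15  T5=25  T6=18
Turnaround (C−A): T1=6  T2=34  T3=2  T4=8  T5=14  T6=6

T4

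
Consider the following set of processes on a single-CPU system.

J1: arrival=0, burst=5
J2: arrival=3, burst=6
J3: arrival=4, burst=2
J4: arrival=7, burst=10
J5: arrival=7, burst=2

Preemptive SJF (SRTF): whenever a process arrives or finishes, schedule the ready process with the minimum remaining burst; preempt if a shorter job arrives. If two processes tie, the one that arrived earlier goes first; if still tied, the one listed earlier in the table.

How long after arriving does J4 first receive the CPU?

Schedule: | J1 0-5 | J3 5-7 | J5 7-9 | J2 9-15 | J4 15-25 |
Completion: J1=5  J2=15  J3=7  J4=25  J5=9
Response(J4) = first start − arrival = 15 − 7 = 8

8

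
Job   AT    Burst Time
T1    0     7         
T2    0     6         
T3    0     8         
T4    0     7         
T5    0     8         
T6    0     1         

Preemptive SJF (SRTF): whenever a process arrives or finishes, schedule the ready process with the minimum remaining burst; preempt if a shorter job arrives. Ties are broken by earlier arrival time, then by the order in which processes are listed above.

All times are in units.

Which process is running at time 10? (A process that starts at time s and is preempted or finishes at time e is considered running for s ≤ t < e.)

T1

Timeline: | T6 0-1 | T2 1-7 | T1 7-14 | T4 14-21 | T3 21-29 | T5 29-37 |
Completion: T1=14  T2=7  T3=29  T4=21  T5=37  T6=1
Turnaround (C−A): T1=14  T2=7  T3=29  T4=21  T5=37  T6=1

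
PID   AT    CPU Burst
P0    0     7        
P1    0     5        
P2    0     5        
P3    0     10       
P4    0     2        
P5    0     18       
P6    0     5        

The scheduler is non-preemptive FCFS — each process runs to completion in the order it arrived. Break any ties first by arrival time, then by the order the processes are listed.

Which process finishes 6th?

Schedule: | P0 0-7 | P1 7-12 | P2 12-17 | P3 17-27 | P4 27-29 | P5 29-47 | P6 47-52 |
Completion: P0=7  P1=12  P2=17  P3=27  P4=29  P5=47  P6=52
Finish order: P0 → P1 → P2 → P3 → P4 → P5 → P6

P5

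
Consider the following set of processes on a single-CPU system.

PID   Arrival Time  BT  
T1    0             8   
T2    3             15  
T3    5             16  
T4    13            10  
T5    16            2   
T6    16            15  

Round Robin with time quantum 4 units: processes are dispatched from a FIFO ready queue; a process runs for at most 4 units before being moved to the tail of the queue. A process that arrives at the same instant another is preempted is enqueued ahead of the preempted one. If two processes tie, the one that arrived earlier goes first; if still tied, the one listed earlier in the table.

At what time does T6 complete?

66

Schedule: | T1 0-4 | T2 4-8 | T1 8-12 | T3 12-16 | T2 16-20 | T4 20-24 | T5 24-26 | T6 26-30 | T3 30-34 | T2 34-38 | T4 38-42 | T6 42-46 | T3 46-50 | T2 50-53 | T4 53-55 | T6 55-59 | T3 59-63 | T6 63-66 |
Completion: T1=12  T2=53  T3=63  T4=55  T5=26  T6=66
Turnaround (C−A): T1=12  T2=50  T3=58  T4=42  T5=10  T6=50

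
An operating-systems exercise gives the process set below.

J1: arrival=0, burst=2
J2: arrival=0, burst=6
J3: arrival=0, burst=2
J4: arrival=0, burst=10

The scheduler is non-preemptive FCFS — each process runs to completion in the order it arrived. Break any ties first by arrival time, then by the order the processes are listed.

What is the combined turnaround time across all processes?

40

Timeline: | J1 0-2 | J2 2-8 | J3 8-10 | J4 10-20 |
Completion: J1=2  J2=8  J3=10  J4=20
Turnaround (C−A): J1=2  J2=8  J3=10  J4=20
Turnaround = completion − arrival: J1=2, J2=8, J3=10, J4=20
Total turnaround = 2 + 8 + 10 + 20 = 40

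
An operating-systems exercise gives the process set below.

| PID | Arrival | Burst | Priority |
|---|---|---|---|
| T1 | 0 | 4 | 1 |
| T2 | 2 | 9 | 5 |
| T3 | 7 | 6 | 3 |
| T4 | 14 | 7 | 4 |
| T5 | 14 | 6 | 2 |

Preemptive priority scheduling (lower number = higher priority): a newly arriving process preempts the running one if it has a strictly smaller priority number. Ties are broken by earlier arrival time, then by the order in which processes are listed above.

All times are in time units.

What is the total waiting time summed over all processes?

27

Gantt: | T1 0-4 | T2 4-7 | T3 7-13 | T2 13-14 | T5 14-20 | T4 20-27 | T2 27-32 |
Completion: T1=4  T2=32  T3=13  T4=27  T5=20
Waiting = turnaround − burst: T1=0, T2=21, T3=0, T4=6, T5=0
Total waiting = 0 + 21 + 0 + 6 + 0 = 27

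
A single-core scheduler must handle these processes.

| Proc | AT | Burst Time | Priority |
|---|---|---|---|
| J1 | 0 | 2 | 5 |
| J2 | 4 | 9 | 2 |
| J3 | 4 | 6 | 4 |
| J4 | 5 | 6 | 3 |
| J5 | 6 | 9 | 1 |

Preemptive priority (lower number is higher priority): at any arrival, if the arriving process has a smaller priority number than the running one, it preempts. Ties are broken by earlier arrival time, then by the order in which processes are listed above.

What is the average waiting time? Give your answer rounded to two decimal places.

Gantt: | J1 0-2 | idle 2-4 | J2 4-6 | J5 6-15 | J2 15-22 | J4 22-28 | J3 28-34 |
Completion: J1=2  J2=22  J3=34  J4=28  J5=15
Turnaround (C−A): J1=2  J2=18  J3=30  J4=23  J5=9
Waiting times: J1=0, J2=9, J3=24, J4=17, J5=0
Average waiting = (0+9+24+17+0) / 5 = 50/5 = 10.00

10.00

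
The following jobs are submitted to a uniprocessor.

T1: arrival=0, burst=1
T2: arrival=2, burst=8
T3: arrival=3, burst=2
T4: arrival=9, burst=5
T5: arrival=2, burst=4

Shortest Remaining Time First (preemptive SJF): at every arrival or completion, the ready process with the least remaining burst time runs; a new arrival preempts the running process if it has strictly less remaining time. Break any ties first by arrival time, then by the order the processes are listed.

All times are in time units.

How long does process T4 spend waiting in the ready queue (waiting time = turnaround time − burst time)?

0

Timeline: | T1 0-1 | idle 1-2 | T5 2-3 | T3 3-5 | T5 5-8 | T2 8-9 | T4 9-14 | T2 14-21 |
Completion: T1=1  T2=21  T3=5  T4=14  T5=8
Turnaround (C−A): T1=1  T2=19  T3=2  T4=5  T5=6
Waiting(T4) = turnaround − burst = 5 − 5 = 0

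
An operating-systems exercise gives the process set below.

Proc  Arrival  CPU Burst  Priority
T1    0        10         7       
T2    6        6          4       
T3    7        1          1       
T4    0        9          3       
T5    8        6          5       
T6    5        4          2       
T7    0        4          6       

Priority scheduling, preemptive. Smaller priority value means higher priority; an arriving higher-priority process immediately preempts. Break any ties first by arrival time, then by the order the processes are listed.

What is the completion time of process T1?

Schedule: | T4 0-5 | T6 5-7 | T3 7-8 | T6 8-10 | T4 10-14 | T2 14-20 | T5 20-26 | T7 26-30 | T1 30-40 |
Completion: T1=40  T2=20  T3=8  T4=14  T5=26  T6=10  T7=30

40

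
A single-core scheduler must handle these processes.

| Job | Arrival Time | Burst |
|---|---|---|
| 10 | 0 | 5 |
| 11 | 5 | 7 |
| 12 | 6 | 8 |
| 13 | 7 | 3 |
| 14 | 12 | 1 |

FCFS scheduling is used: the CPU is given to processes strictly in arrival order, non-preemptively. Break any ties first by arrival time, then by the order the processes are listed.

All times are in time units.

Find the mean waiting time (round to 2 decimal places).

Schedule: | 10 0-5 | 11 5-12 | 12 12-20 | 13 20-23 | 14 23-24 |
Completion: 10=5  11=12  12=20  13=23  14=24
Turnaround (C−A): 10=5  11=7  12=14  13=16  14=12
Waiting times: 10=0, 11=0, 12=6, 13=13, 14=11
Average waiting = (0+0+6+13+11) / 5 = 30/5 = 6.00

6.00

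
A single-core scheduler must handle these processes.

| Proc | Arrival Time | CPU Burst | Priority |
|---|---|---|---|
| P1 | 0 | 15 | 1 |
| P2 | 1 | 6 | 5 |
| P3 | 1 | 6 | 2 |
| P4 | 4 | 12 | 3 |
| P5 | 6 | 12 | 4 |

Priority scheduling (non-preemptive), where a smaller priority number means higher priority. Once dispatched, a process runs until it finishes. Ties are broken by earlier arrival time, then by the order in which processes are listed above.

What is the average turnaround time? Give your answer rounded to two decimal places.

Schedule: | P1 0-15 | P3 15-21 | P4 21-33 | P5 33-45 | P2 45-51 |
Completion: P1=15  P2=51  P3=21  P4=33  P5=45
Turnaround (C−A): P1=15  P2=50  P3=20  P4=29  P5=39
Turnaround times: P1=15, P2=50, P3=20, P4=29, P5=39
Average turnaround = (15+50+20+29+39) / 5 = 153/5 = 30.60

30.60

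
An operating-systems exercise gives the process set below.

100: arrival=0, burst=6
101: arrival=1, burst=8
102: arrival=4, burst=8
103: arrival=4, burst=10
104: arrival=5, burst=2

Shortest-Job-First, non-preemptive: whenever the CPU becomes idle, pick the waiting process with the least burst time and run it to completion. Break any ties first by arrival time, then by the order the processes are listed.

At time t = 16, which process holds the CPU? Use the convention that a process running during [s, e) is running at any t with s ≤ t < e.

102

Timeline: | 100 0-6 | 104 6-8 | 101 8-16 | 102 16-24 | 103 24-34 |
Completion: 100=6  101=16  102=24  103=34  104=8
Turnaround (C−A): 100=6  101=15  102=20  103=30  104=3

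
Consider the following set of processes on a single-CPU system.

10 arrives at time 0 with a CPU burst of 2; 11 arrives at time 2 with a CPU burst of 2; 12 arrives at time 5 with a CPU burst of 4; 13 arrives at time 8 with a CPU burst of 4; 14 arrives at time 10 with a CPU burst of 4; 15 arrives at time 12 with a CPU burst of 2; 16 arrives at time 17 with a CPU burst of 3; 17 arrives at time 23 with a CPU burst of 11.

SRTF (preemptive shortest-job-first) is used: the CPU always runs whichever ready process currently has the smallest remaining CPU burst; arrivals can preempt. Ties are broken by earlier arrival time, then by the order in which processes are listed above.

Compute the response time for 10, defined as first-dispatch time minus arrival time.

Schedule: | 10 0-2 | 11 2-4 | idle 4-5 | 12 5-9 | 13 9-13 | 15 13-15 | 14 15-19 | 16 19-22 | idle 22-23 | 17 23-34 |
Completion: 10=2  11=4  12=9  13=13  14=19  15=15  16=22  17=34
Response(10) = first start − arrival = 0 − 0 = 0

0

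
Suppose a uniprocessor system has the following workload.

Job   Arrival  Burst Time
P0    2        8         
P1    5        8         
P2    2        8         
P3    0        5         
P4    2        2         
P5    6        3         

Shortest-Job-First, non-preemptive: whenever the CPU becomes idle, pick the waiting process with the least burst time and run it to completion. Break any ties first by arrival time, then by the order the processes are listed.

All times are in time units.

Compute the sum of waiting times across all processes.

49

Timeline: | P3 0-5 | P4 5-7 | P5 7-10 | P0 10-18 | P2 18-26 | P1 26-34 |
Completion: P0=18  P1=34  P2=26  P3=5  P4=7  P5=10
Turnaround (C−A): P0=16  P1=29  P2=24  P3=5  P4=5  P5=4
Waiting = turnaround − burst: P0=8, P1=21, P2=16, P3=0, P4=3, P5=1
Total waiting = 8 + 21 + 16 + 0 + 3 + 1 = 49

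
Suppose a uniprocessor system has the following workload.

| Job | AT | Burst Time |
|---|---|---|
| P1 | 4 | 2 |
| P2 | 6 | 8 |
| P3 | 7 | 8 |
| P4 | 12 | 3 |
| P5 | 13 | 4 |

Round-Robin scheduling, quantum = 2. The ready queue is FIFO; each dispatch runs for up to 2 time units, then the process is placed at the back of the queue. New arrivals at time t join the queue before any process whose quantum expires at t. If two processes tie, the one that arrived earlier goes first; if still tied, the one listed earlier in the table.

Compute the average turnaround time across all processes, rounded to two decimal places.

Gantt: | idle 0-4 | P1 4-6 | P2 6-8 | P3 8-10 | P2 10-12 | P3 12-14 | P4 14-16 | P2 16-18 | P5 18-20 | P3 20-22 | P4 22-23 | P2 23-25 | P5 25-27 | P3 27-29 |
Completion: P1=6  P2=25  P3=29  P4=23  P5=27
Turnaround times: P1=2, P2=19, P3=22, P4=11, P5=14
Average turnaround = (2+19+22+11+14) / 5 = 68/5 = 13.60

13.60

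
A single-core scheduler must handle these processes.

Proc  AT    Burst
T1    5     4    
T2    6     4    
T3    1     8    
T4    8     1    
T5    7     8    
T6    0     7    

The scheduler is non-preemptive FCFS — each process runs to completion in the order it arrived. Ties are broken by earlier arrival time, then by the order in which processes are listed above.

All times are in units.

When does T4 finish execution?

32

Timeline: | T6 0-7 | T3 7-15 | T1 15-19 | T2 19-23 | T5 23-31 | T4 31-32 |
Completion: T1=19  T2=23  T3=15  T4=32  T5=31  T6=7
Turnaround (C−A): T1=14  T2=17  T3=14  T4=24  T5=24  T6=7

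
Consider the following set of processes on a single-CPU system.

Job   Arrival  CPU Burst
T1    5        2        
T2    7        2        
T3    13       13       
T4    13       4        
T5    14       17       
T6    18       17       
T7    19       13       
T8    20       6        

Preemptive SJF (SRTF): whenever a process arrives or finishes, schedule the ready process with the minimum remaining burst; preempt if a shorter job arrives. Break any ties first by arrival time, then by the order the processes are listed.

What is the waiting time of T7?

17

Timeline: | idle 0-5 | T1 5-7 | T2 7-9 | idle 9-13 | T4 13-17 | T3 17-20 | T8 20-26 | T3 26-36 | T7 36-49 | T5 49-66 | T6 66-83 |
Completion: T1=7  T2=9  T3=36  T4=17  T5=66  T6=83  T7=49  T8=26
Turnaround (C−A): T1=2  T2=2  T3=23  T4=4  T5=52  T6=65  T7=30  T8=6
Waiting(T7) = turnaround − burst = 30 − 13 = 17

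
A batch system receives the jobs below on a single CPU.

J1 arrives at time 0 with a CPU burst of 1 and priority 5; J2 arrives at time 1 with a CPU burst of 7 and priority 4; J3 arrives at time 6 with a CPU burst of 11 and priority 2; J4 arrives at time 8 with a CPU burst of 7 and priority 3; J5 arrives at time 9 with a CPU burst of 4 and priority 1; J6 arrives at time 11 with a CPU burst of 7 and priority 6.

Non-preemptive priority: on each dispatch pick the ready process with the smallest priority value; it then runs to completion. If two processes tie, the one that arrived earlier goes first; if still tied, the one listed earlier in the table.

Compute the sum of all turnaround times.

Timeline: | J1 0-1 | J2 1-8 | J3 8-19 | J5 19-23 | J4 23-30 | J6 30-37 |
Completion: J1=1  J2=8  J3=19  J4=30  J5=23  J6=37
Turnaround (C−A): J1=1  J2=7  J3=13  J4=22  J5=14  J6=26
Turnaround = completion − arrival: J1=1, J2=7, J3=13, J4=22, J5=14, J6=26
Total turnaround = 1 + 7 + 13 + 22 + 14 + 26 = 83

83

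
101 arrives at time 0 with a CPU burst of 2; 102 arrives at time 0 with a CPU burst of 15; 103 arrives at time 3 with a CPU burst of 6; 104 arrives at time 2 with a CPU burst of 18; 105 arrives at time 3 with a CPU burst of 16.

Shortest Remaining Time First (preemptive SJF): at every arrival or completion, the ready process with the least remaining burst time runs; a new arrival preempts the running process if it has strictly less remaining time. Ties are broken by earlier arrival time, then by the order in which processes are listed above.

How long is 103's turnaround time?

6

Gantt: | 101 0-2 | 102 2-3 | 103 3-9 | 102 9-23 | 105 23-39 | 104 39-57 |
Completion: 101=2  102=23  103=9  104=57  105=39
Turnaround (C−A): 101=2  102=23  103=6  104=55  105=36
Turnaround(103) = completion − arrival = 9 − 3 = 6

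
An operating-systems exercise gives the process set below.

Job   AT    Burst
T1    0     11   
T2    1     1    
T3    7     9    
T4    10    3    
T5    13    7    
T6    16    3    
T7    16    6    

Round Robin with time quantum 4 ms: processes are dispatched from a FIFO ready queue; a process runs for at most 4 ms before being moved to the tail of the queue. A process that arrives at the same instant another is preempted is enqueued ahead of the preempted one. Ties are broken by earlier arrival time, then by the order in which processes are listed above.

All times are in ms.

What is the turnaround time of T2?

4

Gantt: | T1 0-4 | T2 4-5 | T1 5-9 | T3 9-13 | T1 13-16 | T4 16-19 | T5 19-23 | T3 23-27 | T6 27-30 | T7 30-34 | T5 34-37 | T3 37-38 | T7 38-40 |
Completion: T1=16  T2=5  T3=38  T4=19  T5=37  T6=30  T7=40
Turnaround(T2) = completion − arrival = 5 − 1 = 4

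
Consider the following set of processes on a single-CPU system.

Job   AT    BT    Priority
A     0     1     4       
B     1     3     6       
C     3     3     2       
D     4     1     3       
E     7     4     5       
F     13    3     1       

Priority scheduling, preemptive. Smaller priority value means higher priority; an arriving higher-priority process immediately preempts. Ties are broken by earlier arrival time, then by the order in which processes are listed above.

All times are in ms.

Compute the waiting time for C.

0

Timeline: | A 0-1 | B 1-3 | C 3-6 | D 6-7 | E 7-11 | B 11-12 | idle 12-13 | F 13-16 |
Completion: A=1  B=12  C=6  D=7  E=11  F=16
Turnaround (C−A): A=1  B=11  C=3  D=3  E=4  F=3
Waiting(C) = turnaround − burst = 3 − 3 = 0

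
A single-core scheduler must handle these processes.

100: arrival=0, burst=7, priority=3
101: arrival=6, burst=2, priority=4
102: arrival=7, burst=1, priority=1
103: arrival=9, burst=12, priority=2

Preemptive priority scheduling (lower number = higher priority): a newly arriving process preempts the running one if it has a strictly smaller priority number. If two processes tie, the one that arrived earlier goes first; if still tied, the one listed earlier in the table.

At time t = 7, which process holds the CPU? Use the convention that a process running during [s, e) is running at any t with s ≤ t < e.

Timeline: | 100 0-7 | 102 7-8 | 101 8-9 | 103 9-21 | 101 21-22 |
Completion: 100=7  101=22  102=8  103=21
Turnaround (C−A): 100=7  101=16  102=1  103=12

102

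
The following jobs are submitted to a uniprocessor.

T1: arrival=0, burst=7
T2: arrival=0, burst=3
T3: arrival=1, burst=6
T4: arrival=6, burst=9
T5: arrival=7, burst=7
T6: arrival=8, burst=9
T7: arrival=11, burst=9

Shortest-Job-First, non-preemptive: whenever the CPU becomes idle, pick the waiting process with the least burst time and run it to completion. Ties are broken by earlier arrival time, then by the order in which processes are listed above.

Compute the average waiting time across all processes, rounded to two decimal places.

13.00

Schedule: | T2 0-3 | T3 3-9 | T1 9-16 | T5 16-23 | T4 23-32 | T6 32-41 | T7 41-50 |
Completion: T1=16  T2=3  T3=9  T4=32  T5=23  T6=41  T7=50
Waiting times: T1=9, T2=0, T3=2, T4=17, T5=9, T6=24, T7=30
Average waiting = (9+0+2+17+9+24+30) / 7 = 91/7 = 13.00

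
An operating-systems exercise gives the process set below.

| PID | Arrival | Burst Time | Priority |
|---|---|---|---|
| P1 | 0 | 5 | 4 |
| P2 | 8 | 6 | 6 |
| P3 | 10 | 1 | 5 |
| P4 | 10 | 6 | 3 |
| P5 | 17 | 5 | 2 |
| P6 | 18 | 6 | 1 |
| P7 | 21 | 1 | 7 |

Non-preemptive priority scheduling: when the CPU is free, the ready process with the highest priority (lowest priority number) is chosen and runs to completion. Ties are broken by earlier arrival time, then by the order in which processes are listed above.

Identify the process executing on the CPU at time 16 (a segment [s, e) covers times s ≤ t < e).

Timeline: | P1 0-5 | idle 5-8 | P2 8-14 | P4 14-20 | P6 20-26 | P5 26-31 | P3 31-32 | P7 32-33 |
Completion: P1=5  P2=14  P3=32  P4=20  P5=31  P6=26  P7=33
Turnaround (C−A): P1=5  P2=6  P3=22  P4=10  P5=14  P6=8  P7=12

P4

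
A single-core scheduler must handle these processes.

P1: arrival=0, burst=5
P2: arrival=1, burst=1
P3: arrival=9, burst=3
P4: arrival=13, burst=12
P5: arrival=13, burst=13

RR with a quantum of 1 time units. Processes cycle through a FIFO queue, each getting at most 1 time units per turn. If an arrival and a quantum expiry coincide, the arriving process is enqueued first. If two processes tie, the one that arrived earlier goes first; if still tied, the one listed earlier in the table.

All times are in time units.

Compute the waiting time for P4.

Timeline: | P1 0-1 | P2 1-2 | P1 2-6 | idle 6-9 | P3 9-12 | idle 12-13 | P4 13-14 | P5 14-15 | P4 15-16 | P5 16-17 | P4 17-18 | P5 18-19 | P4 19-20 | P5 20-21 | P4 21-22 | P5 22-23 | P4 23-24 | P5 24-25 | P4 25-26 | P5 26-27 | P4 27-28 | P5 28-29 | P4 29-30 | P5 30-31 | P4 31-32 | P5 32-33 | P4 33-34 | P5 34-35 | P4 35-36 | P5 36-38 |
Completion: P1=6  P2=2  P3=12  P4=36  P5=38
Waiting(P4) = turnaround − burst = 23 − 12 = 11

11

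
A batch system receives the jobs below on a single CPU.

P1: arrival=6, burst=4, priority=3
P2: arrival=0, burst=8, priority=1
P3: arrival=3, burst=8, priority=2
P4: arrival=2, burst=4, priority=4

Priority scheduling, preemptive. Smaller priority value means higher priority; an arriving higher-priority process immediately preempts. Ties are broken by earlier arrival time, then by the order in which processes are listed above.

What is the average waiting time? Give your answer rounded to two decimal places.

Schedule: | P2 0-8 | P3 8-16 | P1 16-20 | P4 20-24 |
Completion: P1=20  P2=8  P3=16  P4=24
Turnaround (C−A): P1=14  P2=8  P3=13  P4=22
Waiting times: P1=10, P2=0, P3=5, P4=18
Average waiting = (10+0+5+18) / 4 = 33/4 = 8.25

8.25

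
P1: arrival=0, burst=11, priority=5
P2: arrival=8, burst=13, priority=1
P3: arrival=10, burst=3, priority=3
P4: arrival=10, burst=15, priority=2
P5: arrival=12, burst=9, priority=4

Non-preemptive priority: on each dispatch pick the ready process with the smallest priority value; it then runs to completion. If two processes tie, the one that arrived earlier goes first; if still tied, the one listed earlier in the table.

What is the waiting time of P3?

Gantt: | P1 0-11 | P2 11-24 | P4 24-39 | P3 39-42 | P5 42-51 |
Completion: P1=11  P2=24  P3=42  P4=39  P5=51
Waiting(P3) = turnaround − burst = 32 − 3 = 29

29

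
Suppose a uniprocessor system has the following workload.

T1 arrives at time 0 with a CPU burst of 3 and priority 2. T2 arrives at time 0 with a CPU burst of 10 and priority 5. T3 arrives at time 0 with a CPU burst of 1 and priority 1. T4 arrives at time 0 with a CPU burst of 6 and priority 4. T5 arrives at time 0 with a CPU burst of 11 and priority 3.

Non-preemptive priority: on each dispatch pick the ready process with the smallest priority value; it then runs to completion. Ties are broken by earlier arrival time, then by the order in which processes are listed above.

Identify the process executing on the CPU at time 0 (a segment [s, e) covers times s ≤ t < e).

Timeline: | T3 0-1 | T1 1-4 | T5 4-15 | T4 15-21 | T2 21-31 |
Completion: T1=4  T2=31  T3=1  T4=21  T5=15
Turnaround (C−A): T1=4  T2=31  T3=1  T4=21  T5=15

T3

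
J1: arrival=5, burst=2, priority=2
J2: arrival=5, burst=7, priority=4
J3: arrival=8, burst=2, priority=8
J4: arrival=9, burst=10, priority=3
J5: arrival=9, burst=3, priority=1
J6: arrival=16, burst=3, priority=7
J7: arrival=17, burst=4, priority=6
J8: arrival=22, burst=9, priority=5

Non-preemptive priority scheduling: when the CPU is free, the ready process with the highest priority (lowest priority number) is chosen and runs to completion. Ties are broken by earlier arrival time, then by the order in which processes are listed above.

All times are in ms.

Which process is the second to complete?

J2

Gantt: | idle 0-5 | J1 5-7 | J2 7-14 | J5 14-17 | J4 17-27 | J8 27-36 | J7 36-40 | J6 40-43 | J3 43-45 |
Completion: J1=7  J2=14  J3=45  J4=27  J5=17  J6=43  J7=40  J8=36
Finish order: J1 → J2 → J5 → J4 → J8 → J7 → J6 → J3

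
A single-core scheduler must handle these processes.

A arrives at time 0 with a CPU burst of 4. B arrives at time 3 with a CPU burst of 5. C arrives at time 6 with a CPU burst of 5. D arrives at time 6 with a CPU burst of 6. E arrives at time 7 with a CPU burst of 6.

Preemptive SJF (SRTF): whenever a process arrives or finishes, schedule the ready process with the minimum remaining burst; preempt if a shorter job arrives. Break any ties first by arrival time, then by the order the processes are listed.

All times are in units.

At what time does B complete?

9

Timeline: | A 0-4 | B 4-9 | C 9-14 | D 14-20 | E 20-26 |
Completion: A=4  B=9  C=14  D=20  E=26
Turnaround (C−A): A=4  B=6  C=8  D=14  E=19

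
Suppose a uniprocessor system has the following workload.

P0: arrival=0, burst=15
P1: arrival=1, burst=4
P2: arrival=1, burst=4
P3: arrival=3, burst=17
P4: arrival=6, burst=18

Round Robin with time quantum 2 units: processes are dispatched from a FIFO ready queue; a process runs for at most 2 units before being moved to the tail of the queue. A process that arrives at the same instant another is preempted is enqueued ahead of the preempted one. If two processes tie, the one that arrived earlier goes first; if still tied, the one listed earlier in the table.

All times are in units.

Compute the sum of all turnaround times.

178

Schedule: | P0 0-2 | P1 2-4 | P2 4-6 | P0 6-8 | P3 8-10 | P1 10-12 | P4 12-14 | P2 14-16 | P0 16-18 | P3 18-20 | P4 20-22 | P0 22-24 | P3 24-26 | P4 26-28 | P0 28-30 | P3 30-32 | P4 32-34 | P0 34-36 | P3 36-38 | P4 38-40 | P0 40-42 | P3 42-44 | P4 44-46 | P0 46-47 | P3 47-49 | P4 49-51 | P3 51-53 | P4 53-55 | P3 55-56 | P4 56-58 |
Completion: P0=47  P1=12  P2=16  P3=56  P4=58
Turnaround = completion − arrival: P0=47, P1=11, P2=15, P3=53, P4=52
Total turnaround = 47 + 11 + 15 + 53 + 52 = 178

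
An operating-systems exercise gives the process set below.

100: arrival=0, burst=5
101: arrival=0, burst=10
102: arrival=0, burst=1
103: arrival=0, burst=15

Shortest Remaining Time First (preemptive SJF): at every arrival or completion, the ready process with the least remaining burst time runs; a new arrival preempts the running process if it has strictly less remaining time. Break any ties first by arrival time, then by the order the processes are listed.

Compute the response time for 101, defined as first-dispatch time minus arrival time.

6

Gantt: | 102 0-1 | 100 1-6 | 101 6-16 | 103 16-31 |
Completion: 100=6  101=16  102=1  103=31
Turnaround (C−A): 100=6  101=16  102=1  103=31
Response(101) = first start − arrival = 6 − 0 = 6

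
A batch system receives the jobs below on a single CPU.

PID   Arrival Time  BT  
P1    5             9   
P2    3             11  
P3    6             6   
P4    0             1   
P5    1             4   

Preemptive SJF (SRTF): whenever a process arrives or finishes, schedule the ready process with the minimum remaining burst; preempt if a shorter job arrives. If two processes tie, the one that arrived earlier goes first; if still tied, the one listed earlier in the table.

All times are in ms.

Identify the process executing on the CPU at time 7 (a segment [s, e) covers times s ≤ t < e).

Timeline: | P4 0-1 | P5 1-5 | P1 5-6 | P3 6-12 | P1 12-20 | P2 20-31 |
Completion: P1=20  P2=31  P3=12  P4=1  P5=5
Turnaround (C−A): P1=15  P2=28  P3=6  P4=1  P5=4

P3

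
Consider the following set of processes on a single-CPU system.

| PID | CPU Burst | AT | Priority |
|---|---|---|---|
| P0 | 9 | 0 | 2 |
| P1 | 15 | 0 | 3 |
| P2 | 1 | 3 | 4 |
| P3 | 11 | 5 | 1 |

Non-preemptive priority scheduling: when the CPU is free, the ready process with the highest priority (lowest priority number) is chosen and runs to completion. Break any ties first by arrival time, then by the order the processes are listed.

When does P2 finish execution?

36

Timeline: | P0 0-9 | P3 9-20 | P1 20-35 | P2 35-36 |
Completion: P0=9  P1=35  P2=36  P3=20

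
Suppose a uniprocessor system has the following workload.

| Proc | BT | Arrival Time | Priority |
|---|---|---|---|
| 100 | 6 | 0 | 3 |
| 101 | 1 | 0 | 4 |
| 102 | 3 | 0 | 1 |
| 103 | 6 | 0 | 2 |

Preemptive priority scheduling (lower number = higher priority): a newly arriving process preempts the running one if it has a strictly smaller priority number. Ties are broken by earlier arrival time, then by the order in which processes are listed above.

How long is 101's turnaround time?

16

Gantt: | 102 0-3 | 103 3-9 | 100 9-15 | 101 15-16 |
Completion: 100=15  101=16  102=3  103=9
Turnaround (C−A): 100=15  101=16  102=3  103=9
Turnaround(101) = completion − arrival = 16 − 0 = 16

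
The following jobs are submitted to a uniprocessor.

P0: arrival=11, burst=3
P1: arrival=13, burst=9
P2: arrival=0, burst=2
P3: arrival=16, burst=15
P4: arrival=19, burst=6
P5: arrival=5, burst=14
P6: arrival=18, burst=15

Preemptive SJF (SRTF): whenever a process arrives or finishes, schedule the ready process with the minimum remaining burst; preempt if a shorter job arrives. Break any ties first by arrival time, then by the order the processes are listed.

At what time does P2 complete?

2

Timeline: | P2 0-2 | idle 2-5 | P5 5-11 | P0 11-14 | P5 14-22 | P4 22-28 | P1 28-37 | P3 37-52 | P6 52-67 |
Completion: P0=14  P1=37  P2=2  P3=52  P4=28  P5=22  P6=67
Turnaround (C−A): P0=3  P1=24  P2=2  P3=36  P4=9  P5=17  P6=49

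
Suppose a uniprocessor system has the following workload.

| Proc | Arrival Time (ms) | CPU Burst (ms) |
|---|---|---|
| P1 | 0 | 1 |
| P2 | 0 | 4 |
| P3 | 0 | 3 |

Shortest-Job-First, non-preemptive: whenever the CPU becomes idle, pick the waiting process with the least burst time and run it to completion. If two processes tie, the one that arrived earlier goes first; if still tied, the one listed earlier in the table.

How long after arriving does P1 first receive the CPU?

0

Gantt: | P1 0-1 | P3 1-4 | P2 4-8 |
Completion: P1=1  P2=8  P3=4
Turnaround (C−A): P1=1  P2=8  P3=4
Response(P1) = first start − arrival = 0 − 0 = 0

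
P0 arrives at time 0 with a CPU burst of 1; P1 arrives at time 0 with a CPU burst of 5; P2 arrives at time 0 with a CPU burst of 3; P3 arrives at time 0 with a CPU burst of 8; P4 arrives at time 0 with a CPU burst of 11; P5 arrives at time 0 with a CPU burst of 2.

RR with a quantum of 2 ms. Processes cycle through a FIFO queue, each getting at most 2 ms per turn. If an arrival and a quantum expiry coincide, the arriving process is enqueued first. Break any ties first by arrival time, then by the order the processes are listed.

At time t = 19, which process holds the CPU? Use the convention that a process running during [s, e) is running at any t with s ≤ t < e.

P3

Schedule: | P0 0-1 | P1 1-3 | P2 3-5 | P3 5-7 | P4 7-9 | P5 9-11 | P1 11-13 | P2 13-14 | P3 14-16 | P4 16-18 | P1 18-19 | P3 19-21 | P4 21-23 | P3 23-25 | P4 25-30 |
Completion: P0=1  P1=19  P2=14  P3=25  P4=30  P5=11
Turnaround (C−A): P0=1  P1=19  P2=14  P3=25  P4=30  P5=11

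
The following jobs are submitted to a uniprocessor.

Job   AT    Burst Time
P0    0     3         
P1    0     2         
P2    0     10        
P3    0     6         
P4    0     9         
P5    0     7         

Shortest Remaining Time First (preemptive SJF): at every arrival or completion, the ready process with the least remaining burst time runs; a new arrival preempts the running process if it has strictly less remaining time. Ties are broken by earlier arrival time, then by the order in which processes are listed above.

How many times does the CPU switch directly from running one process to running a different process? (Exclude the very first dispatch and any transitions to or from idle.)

Schedule: | P1 0-2 | P0 2-5 | P3 5-11 | P5 11-18 | P4 18-27 | P2 27-37 |
Completion: P0=5  P1=2  P2=37  P3=11  P4=27  P5=18
Turnaround (C−A): P0=5  P1=2  P2=37  P3=11  P4=27  P5=18

5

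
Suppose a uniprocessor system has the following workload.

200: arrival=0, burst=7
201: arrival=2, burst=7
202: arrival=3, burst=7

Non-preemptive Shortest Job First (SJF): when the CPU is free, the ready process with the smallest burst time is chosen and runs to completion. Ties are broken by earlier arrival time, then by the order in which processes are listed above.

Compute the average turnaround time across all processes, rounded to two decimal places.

Gantt: | 200 0-7 | 201 7-14 | 202 14-21 |
Completion: 200=7  201=14  202=21
Turnaround times: 200=7, 201=12, 202=18
Average turnaround = (7+12+18) / 3 = 37/3 = 12.33

12.33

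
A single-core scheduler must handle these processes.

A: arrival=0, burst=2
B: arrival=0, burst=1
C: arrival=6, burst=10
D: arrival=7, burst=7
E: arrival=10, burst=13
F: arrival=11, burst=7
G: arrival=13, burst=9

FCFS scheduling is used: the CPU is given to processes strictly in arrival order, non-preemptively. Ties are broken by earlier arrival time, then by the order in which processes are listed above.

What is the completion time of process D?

Timeline: | A 0-2 | B 2-3 | idle 3-6 | C 6-16 | D 16-23 | E 23-36 | F 36-43 | G 43-52 |
Completion: A=2  B=3  C=16  D=23  E=36  F=43  G=52

23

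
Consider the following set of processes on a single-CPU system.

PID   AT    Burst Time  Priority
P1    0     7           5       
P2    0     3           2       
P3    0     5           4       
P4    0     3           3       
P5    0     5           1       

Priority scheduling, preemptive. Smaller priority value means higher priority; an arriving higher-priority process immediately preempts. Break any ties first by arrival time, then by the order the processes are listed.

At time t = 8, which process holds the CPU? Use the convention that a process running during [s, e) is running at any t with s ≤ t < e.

P4

Gantt: | P5 0-5 | P2 5-8 | P4 8-11 | P3 11-16 | P1 16-23 |
Completion: P1=23  P2=8  P3=16  P4=11  P5=5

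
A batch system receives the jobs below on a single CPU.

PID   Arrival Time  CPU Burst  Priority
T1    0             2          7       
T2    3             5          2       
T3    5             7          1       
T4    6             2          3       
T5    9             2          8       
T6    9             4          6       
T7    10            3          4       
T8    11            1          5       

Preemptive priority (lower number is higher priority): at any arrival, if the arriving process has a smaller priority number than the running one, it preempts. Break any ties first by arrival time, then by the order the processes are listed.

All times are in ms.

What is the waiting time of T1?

0

Schedule: | T1 0-2 | idle 2-3 | T2 3-5 | T3 5-12 | T2 12-15 | T4 15-17 | T7 17-20 | T8 20-21 | T6 21-25 | T5 25-27 |
Completion: T1=2  T2=15  T3=12  T4=17  T5=27  T6=25  T7=20  T8=21
Waiting(T1) = turnaround − burst = 2 − 2 = 0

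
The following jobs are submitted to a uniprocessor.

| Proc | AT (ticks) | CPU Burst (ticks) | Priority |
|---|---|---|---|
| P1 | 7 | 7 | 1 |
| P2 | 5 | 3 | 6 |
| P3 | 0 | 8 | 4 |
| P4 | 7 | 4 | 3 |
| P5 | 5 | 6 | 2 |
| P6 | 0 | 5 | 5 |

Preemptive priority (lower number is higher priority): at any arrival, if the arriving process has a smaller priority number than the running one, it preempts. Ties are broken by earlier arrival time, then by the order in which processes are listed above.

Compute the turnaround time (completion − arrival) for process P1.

Gantt: | P3 0-5 | P5 5-7 | P1 7-14 | P5 14-18 | P4 18-22 | P3 22-25 | P6 25-30 | P2 30-33 |
Completion: P1=14  P2=33  P3=25  P4=22  P5=18  P6=30
Turnaround(P1) = completion − arrival = 14 − 7 = 7

7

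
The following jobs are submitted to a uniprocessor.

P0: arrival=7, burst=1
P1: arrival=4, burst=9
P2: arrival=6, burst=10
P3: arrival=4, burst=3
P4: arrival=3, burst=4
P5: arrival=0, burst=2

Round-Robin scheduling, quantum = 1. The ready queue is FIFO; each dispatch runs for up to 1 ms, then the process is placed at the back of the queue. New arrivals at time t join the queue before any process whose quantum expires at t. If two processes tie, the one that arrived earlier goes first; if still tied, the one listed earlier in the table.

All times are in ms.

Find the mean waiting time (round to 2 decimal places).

8.00

Timeline: | P5 0-2 | idle 2-3 | P4 3-4 | P1 4-5 | P3 5-6 | P4 6-7 | P1 7-8 | P2 8-9 | P3 9-10 | P0 10-11 | P4 11-12 | P1 12-13 | P2 13-14 | P3 14-15 | P4 15-16 | P1 16-17 | P2 17-18 | P1 18-19 | P2 19-20 | P1 20-21 | P2 21-22 | P1 22-23 | P2 23-24 | P1 24-25 | P2 25-26 | P1 26-27 | P2 27-30 |
Completion: P0=11  P1=27  P2=30  P3=15  P4=16  P5=2
Turnaround (C−A): P0=4  P1=23  P2=24  P3=11  P4=13  P5=2
Waiting times: P0=3, P1=14, P2=14, P3=8, P4=9, P5=0
Average waiting = (3+14+14+8+9+0) / 6 = 48/6 = 8.00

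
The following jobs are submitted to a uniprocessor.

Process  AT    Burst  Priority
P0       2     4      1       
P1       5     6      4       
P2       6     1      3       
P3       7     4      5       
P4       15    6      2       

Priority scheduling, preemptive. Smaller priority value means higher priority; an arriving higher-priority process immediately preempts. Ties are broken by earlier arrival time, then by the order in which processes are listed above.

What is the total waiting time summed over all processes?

14

Timeline: | idle 0-2 | P0 2-6 | P2 6-7 | P1 7-13 | P3 13-15 | P4 15-21 | P3 21-23 |
Completion: P0=6  P1=13  P2=7  P3=23  P4=21
Waiting = turnaround − burst: P0=0, P1=2, P2=0, P3=12, P4=0
Total waiting = 0 + 2 + 0 + 12 + 0 = 14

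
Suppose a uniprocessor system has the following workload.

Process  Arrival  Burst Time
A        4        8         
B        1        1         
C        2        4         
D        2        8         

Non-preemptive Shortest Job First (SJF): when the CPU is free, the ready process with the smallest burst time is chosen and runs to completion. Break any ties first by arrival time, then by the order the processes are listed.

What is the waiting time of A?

Timeline: | idle 0-1 | B 1-2 | C 2-6 | D 6-14 | A 14-22 |
Completion: A=22  B=2  C=6  D=14
Waiting(A) = turnaround − burst = 18 − 8 = 10

10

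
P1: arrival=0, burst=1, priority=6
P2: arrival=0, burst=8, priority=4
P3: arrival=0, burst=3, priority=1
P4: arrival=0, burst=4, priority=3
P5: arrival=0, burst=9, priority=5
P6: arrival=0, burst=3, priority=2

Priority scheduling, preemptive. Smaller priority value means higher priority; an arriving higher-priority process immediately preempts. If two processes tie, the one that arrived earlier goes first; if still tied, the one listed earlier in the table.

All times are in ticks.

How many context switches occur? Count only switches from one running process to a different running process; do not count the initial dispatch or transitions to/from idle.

5

Timeline: | P3 0-3 | P6 3-6 | P4 6-10 | P2 10-18 | P5 18-27 | P1 27-28 |
Completion: P1=28  P2=18  P3=3  P4=10  P5=27  P6=6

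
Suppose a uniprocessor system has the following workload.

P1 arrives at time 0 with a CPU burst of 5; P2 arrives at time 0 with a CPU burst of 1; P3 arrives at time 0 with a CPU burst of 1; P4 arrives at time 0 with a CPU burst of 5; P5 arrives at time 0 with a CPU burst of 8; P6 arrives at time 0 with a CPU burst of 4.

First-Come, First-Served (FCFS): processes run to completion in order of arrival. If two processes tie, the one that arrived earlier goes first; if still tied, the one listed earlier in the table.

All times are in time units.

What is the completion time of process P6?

Gantt: | P1 0-5 | P2 5-6 | P3 6-7 | P4 7-12 | P5 12-20 | P6 20-24 |
Completion: P1=5  P2=6  P3=7  P4=12  P5=20  P6=24
Turnaround (C−A): P1=5  P2=6  P3=7  P4=12  P5=20  P6=24

24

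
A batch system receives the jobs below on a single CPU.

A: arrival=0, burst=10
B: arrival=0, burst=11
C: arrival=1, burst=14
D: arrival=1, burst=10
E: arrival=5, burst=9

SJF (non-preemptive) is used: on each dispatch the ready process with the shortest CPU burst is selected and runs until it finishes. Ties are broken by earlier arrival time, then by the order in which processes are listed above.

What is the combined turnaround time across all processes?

145

Timeline: | A 0-10 | E 10-19 | D 19-29 | B 29-40 | C 40-54 |
Completion: A=10  B=40  C=54  D=29  E=19
Turnaround = completion − arrival: A=10, B=40, C=53, D=28, E=14
Total turnaround = 10 + 40 + 53 + 28 + 14 = 145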